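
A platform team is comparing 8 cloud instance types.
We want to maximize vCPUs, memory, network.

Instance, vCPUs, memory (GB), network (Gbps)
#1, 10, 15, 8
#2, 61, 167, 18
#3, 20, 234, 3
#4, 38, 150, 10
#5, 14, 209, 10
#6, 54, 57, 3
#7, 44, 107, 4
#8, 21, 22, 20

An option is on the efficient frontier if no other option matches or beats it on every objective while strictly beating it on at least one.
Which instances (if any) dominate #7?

#2: vCPUs 61≥44, memory 167≥107, network 18≥4 — dominates #7.
Others (#1, #3, #4, #5, #6, #8) are each worse than #7 on at least one objective.

#2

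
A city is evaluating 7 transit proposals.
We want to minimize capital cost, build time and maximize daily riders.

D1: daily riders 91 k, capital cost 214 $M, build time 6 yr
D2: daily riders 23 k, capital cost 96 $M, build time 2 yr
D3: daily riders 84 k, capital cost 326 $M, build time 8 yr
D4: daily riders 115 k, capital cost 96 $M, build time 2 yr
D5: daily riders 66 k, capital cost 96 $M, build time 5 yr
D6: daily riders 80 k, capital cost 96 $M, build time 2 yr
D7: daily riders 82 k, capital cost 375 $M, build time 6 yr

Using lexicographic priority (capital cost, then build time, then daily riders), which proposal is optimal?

First minimize capital cost: best is 96, kept {D2, D4, D5, D6}.
Then minimize build time: best is 2, kept {D2, D4, D6}.
Then maximize daily riders: best is 115, kept {D4}.

D4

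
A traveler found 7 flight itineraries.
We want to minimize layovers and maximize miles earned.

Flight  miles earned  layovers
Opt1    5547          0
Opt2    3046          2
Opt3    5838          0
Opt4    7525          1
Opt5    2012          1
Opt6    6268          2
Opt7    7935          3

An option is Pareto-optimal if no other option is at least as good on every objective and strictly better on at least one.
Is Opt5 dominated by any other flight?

Yes

Opt1 vs Opt5: miles earned 5547≥2012, layovers 0≤1 — Opt1 is at least as good on every objective and strictly better on at least one, so Opt1 dominates Opt5.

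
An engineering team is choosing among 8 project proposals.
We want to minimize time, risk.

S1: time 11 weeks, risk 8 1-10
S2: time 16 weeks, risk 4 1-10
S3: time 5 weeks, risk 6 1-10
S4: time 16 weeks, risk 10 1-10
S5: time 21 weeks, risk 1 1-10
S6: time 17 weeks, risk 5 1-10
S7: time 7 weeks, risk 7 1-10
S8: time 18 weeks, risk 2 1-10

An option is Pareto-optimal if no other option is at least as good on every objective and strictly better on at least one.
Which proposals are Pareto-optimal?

S2, S3, S5, S8

S1: dominated by S3 (time 5≤11, risk 6≤8).
S2: not dominated.
S3: not dominated (best time).
S4: dominated by S1 (time 11≤16, risk 8≤10).
S5: not dominated (best risk).
S6: dominated by S2 (time 16≤17, risk 4≤5).
S7: dominated by S3 (time 5≤7, risk 6≤7).
S8: not dominated.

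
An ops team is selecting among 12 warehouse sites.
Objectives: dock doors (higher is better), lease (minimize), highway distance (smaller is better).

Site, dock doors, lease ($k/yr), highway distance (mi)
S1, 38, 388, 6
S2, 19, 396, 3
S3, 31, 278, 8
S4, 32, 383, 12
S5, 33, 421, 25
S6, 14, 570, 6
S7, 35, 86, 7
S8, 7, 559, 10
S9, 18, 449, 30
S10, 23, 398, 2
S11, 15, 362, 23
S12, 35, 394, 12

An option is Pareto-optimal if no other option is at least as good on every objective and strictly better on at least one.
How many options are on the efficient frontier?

S1: not dominated (best dock doors).
S2: not dominated.
S3: dominated by S7 (dock doors 35≥31, lease 86≤278, highway distance 7≤8).
S4: dominated by S7 (dock doors 35≥32, lease 86≤383, highway distance 7≤12).
S5: dominated by S1 (dock doors 38≥33, lease 388≤421, highway distance 6≤25).
S6: dominated by S1 (dock doors 38≥14, lease 388≤570, highway distance 6≤6).
S7: not dominated (best lease).
S8: dominated by S1 (dock doors 38≥7, lease 388≤559, highway distance 6≤10).
S9: dominated by S1 (dock doors 38≥18, lease 388≤449, highway distance 6≤30).
S10: not dominated (best highway distance).
S11: dominated by S3 (dock doors 31≥15, lease 278≤362, highway distance 8≤23).
S12: dominated by S1 (dock doors 38≥35, lease 388≤394, highway distance 6≤12).
Pareto-optimal: S1, S2, S7, S10 → 4.

4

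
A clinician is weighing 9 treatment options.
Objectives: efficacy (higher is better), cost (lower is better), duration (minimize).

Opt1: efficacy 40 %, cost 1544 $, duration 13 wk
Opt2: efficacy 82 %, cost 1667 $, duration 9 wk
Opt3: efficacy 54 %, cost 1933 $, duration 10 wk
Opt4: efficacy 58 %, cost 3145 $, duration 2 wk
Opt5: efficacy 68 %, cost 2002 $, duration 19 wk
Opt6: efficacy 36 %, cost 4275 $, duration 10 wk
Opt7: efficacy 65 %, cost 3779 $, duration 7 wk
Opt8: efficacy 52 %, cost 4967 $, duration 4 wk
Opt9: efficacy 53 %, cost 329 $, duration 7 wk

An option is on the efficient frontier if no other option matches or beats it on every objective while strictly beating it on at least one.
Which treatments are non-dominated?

Opt2, Opt4, Opt7, Opt9

Opt1: dominated by Opt9 (efficacy 53≥40, cost 329≤1544, duration 7≤13).
Opt2: not dominated (best efficacy).
Opt3: dominated by Opt2 (efficacy 82≥54, cost 1667≤1933, duration 9≤10).
Opt4: not dominated (best duration).
Opt5: dominated by Opt2 (efficacy 82≥68, cost 1667≤2002, duration 9≤19).
Opt6: dominated by Opt2 (efficacy 82≥36, cost 1667≤4275, duration 9≤10).
Opt7: not dominated.
Opt8: dominated by Opt4 (efficacy 58≥52, cost 3145≤4967, duration 2≤4).
Opt9: not dominated (best cost).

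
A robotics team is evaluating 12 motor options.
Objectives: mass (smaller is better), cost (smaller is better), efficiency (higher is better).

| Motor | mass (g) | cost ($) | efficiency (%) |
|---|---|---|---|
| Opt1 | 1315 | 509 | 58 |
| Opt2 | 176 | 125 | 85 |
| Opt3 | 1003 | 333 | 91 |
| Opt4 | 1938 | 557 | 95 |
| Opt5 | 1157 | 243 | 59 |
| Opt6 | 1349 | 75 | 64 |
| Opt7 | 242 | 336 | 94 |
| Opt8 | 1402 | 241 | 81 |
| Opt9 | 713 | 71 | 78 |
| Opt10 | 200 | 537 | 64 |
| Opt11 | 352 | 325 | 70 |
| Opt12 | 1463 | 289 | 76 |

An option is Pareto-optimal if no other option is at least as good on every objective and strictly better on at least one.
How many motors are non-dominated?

5

Opt1: dominated by Opt2 (mass 176≤1315, cost 125≤509, efficiency 85≥58).
Opt2: not dominated (best mass).
Opt3: not dominated.
Opt4: not dominated (best efficiency).
Opt5: dominated by Opt2 (mass 176≤1157, cost 125≤243, efficiency 85≥59).
Opt6: dominated by Opt9 (mass 713≤1349, cost 71≤75, efficiency 78≥64).
Opt7: not dominated.
Opt8: dominated by Opt2 (mass 176≤1402, cost 125≤241, efficiency 85≥81).
Opt9: not dominated (best cost).
Opt10: dominated by Opt2 (mass 176≤200, cost 125≤537, efficiency 85≥64).
Opt11: dominated by Opt2 (mass 176≤352, cost 125≤325, efficiency 85≥70).
Opt12: dominated by Opt2 (mass 176≤1463, cost 125≤289, efficiency 85≥76).
Pareto-optimal: Opt2, Opt3, Opt4, Opt7, Opt9 → 5.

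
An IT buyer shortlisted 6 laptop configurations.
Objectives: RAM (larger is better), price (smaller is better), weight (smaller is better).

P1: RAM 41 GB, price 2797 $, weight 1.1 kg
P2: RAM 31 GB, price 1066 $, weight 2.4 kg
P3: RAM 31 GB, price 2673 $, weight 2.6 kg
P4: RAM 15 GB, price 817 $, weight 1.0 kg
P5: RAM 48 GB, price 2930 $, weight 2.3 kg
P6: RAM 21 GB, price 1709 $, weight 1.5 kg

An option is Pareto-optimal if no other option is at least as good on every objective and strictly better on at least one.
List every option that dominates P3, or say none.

P2

P2: RAM 31≥31, price 1066≤2673, weight 2.4≤2.6 — dominates P3.
Others (P1, P4, P5, P6) are each worse than P3 on at least one objective.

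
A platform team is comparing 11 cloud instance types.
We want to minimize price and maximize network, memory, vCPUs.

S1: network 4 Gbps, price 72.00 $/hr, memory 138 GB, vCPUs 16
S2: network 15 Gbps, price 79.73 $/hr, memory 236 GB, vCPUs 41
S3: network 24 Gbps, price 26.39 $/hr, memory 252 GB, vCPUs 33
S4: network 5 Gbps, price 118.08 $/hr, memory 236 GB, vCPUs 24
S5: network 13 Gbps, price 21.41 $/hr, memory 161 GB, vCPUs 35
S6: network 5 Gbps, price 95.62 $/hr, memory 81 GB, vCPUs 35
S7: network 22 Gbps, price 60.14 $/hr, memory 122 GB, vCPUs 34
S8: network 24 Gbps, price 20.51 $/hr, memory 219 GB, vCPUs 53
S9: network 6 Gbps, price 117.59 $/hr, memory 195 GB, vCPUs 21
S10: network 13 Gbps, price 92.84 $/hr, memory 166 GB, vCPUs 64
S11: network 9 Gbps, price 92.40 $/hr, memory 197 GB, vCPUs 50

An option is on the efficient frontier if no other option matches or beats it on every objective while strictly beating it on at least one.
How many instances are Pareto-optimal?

4

S1: dominated by S3 (network 24≥4, price 26.39≤72.00, memory 252≥138, vCPUs 33≥16).
S2: not dominated.
S3: not dominated (best memory).
S4: dominated by S2 (network 15≥5, price 79.73≤118.08, memory 236≥236, vCPUs 41≥24).
S5: dominated by S8 (network 24≥13, price 20.51≤21.41, memory 219≥161, vCPUs 53≥35).
S6: dominated by S2 (network 15≥5, price 79.73≤95.62, memory 236≥81, vCPUs 41≥35).
S7: dominated by S8 (network 24≥22, price 20.51≤60.14, memory 219≥122, vCPUs 53≥34).
S8: not dominated (best price).
S9: dominated by S2 (network 15≥6, price 79.73≤117.59, memory 236≥195, vCPUs 41≥21).
S10: not dominated (best vCPUs).
S11: dominated by S8 (network 24≥9, price 20.51≤92.40, memory 219≥197, vCPUs 53≥50).
Pareto-optimal: S2, S3, S8, S10 → 4.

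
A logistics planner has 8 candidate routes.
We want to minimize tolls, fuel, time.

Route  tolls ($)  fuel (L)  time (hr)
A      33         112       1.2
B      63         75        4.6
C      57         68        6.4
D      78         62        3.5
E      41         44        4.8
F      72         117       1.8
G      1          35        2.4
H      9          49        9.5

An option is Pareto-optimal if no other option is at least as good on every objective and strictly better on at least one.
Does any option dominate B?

G vs B: tolls 1≤63, fuel 35≤75, time 2.4≤4.6 — G is at least as good on every objective and strictly better on at least one, so G dominates B.

Yes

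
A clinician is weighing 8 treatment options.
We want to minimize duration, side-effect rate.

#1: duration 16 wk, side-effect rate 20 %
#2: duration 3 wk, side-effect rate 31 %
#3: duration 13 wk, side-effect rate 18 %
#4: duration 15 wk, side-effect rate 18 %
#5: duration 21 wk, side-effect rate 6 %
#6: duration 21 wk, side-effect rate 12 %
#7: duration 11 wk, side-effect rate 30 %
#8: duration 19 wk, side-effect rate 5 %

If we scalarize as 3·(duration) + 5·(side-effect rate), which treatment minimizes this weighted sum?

#8

#1: 3·16 + 5·20 = 148
#2: 3·3 + 5·31 = 164
#3: 3·13 + 5·18 = 129
#4: 3·15 + 5·18 = 135
#5: 3·21 + 5·6 = 93
#6: 3·21 + 5·12 = 123
#7: 3·11 + 5·30 = 183
#8: 3·19 + 5·5 = 82
Lowest: #8 at 82.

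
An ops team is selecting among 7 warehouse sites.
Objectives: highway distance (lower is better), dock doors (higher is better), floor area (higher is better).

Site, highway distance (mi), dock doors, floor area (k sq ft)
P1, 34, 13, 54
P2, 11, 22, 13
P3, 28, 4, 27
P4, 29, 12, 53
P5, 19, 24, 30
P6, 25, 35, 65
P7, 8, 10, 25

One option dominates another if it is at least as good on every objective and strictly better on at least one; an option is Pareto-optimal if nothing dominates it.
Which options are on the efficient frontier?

P1: dominated by P6 (highway distance 25≤34, dock doors 35≥13, floor area 65≥54).
P2: not dominated.
P3: dominated by P5 (highway distance 19≤28, dock doors 24≥4, floor area 30≥27).
P4: dominated by P6 (highway distance 25≤29, dock doors 35≥12, floor area 65≥53).
P5: not dominated.
P6: not dominated (best dock doors).
P7: not dominated (best highway distance).

P2, P5, P6, P7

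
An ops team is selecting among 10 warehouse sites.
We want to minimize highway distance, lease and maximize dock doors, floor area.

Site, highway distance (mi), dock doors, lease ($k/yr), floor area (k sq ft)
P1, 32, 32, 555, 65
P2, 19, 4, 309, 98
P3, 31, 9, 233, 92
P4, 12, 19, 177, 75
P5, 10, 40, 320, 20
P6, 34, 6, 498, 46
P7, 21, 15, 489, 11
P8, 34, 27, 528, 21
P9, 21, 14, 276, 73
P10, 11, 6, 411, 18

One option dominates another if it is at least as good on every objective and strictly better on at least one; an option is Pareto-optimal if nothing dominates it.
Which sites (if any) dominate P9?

P4: highway distance 12≤21, dock doors 19≥14, lease 177≤276, floor area 75≥73 — dominates P9.
Others (P1, P2, P3, P5, P6, P7, P8, P10) are each worse than P9 on at least one objective.

P4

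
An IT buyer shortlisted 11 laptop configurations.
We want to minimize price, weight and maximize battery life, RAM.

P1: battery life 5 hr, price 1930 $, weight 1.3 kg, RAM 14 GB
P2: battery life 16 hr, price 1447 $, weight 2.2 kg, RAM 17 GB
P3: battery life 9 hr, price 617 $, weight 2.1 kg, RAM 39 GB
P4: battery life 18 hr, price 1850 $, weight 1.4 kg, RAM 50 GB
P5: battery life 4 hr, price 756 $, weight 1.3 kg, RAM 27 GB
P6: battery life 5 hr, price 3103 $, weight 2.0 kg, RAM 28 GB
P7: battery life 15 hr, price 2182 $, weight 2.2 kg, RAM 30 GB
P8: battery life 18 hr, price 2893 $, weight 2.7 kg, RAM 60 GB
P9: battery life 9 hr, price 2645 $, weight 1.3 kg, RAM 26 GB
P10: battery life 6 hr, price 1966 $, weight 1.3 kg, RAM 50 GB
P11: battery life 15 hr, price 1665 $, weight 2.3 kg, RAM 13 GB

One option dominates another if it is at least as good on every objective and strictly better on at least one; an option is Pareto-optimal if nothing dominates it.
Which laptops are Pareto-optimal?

P1, P2, P3, P4, P5, P8, P9, P10

P1: not dominated.
P2: not dominated.
P3: not dominated (best price).
P4: not dominated.
P5: not dominated.
P6: dominated by P4 (battery life 18≥5, price 1850≤3103, weight 1.4≤2.0, RAM 50≥28).
P7: dominated by P4 (battery life 18≥15, price 1850≤2182, weight 1.4≤2.2, RAM 50≥30).
P8: not dominated (best RAM).
P9: not dominated.
P10: not dominated.
P11: dominated by P2 (battery life 16≥15, price 1447≤1665, weight 2.2≤2.3, RAM 17≥13).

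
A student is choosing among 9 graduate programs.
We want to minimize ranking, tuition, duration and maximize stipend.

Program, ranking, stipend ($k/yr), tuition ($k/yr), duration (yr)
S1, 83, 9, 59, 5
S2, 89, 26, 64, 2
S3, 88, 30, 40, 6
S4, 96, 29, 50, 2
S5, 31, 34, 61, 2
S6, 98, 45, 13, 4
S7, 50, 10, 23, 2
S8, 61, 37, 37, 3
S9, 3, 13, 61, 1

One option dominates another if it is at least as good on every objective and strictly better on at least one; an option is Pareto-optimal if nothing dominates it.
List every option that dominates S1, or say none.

S7, S8

S7: ranking 50≤83, stipend 10≥9, tuition 23≤59, duration 2≤5 — dominates S1.
S8: ranking 61≤83, stipend 37≥9, tuition 37≤59, duration 3≤5 — dominates S1.
Others (S2, S3, S4, S5, S6, S9) are each worse than S1 on at least one objective.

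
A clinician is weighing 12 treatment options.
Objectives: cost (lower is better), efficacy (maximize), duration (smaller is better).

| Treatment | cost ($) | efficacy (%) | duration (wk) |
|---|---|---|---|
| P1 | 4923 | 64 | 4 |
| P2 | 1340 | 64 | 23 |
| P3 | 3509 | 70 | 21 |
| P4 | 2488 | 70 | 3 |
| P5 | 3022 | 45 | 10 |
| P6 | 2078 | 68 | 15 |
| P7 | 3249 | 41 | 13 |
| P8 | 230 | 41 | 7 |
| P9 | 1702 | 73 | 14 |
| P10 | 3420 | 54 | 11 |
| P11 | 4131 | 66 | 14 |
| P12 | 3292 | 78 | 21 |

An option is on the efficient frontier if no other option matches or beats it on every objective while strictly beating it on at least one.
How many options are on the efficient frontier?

P1: dominated by P4 (cost 2488≤4923, efficacy 70≥64, duration 3≤4).
P2: not dominated.
P3: dominated by P4 (cost 2488≤3509, efficacy 70≥70, duration 3≤21).
P4: not dominated (best duration).
P5: dominated by P4 (cost 2488≤3022, efficacy 70≥45, duration 3≤10).
P6: dominated by P9 (cost 1702≤2078, efficacy 73≥68, duration 14≤15).
P7: dominated by P4 (cost 2488≤3249, efficacy 70≥41, duration 3≤13).
P8: not dominated (best cost).
P9: not dominated.
P10: dominated by P4 (cost 2488≤3420, efficacy 70≥54, duration 3≤11).
P11: dominated by P4 (cost 2488≤4131, efficacy 70≥66, duration 3≤14).
P12: not dominated (best efficacy).
Pareto-optimal: P2, P4, P8, P9, P12 → 5.

5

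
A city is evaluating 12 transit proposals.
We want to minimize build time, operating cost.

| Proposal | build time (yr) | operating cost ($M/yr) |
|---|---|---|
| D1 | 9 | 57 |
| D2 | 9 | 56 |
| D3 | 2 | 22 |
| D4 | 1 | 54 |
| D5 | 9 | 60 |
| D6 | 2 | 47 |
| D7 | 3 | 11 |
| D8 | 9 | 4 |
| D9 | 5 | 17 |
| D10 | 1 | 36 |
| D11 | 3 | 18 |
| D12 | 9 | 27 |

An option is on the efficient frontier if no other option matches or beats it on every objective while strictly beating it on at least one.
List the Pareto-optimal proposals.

D3, D7, D8, D10

D1: dominated by D2 (build time 9≤9, operating cost 56≤57).
D2: dominated by D3 (build time 2≤9, operating cost 22≤56).
D3: not dominated.
D4: dominated by D10 (build time 1≤1, operating cost 36≤54).
D5: dominated by D1 (build time 9≤9, operating cost 57≤60).
D6: dominated by D3 (build time 2≤2, operating cost 22≤47).
D7: not dominated.
D8: not dominated (best operating cost).
D9: dominated by D7 (build time 3≤5, operating cost 11≤17).
D10: not dominated.
D11: dominated by D7 (build time 3≤3, operating cost 11≤18).
D12: dominated by D3 (build time 2≤9, operating cost 22≤27).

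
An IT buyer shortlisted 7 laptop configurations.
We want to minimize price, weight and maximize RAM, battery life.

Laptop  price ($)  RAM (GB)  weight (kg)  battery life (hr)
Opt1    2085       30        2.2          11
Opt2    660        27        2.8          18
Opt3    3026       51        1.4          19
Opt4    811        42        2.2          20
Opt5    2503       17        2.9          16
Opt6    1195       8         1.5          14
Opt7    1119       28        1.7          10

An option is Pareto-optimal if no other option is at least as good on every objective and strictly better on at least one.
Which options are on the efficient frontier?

Opt2, Opt3, Opt4, Opt6, Opt7

Opt1: dominated by Opt4 (price 811≤2085, RAM 42≥30, weight 2.2≤2.2, battery life 20≥11).
Opt2: not dominated (best price).
Opt3: not dominated (best RAM).
Opt4: not dominated (best battery life).
Opt5: dominated by Opt2 (price 660≤2503, RAM 27≥17, weight 2.8≤2.9, battery life 18≥16).
Opt6: not dominated.
Opt7: not dominated.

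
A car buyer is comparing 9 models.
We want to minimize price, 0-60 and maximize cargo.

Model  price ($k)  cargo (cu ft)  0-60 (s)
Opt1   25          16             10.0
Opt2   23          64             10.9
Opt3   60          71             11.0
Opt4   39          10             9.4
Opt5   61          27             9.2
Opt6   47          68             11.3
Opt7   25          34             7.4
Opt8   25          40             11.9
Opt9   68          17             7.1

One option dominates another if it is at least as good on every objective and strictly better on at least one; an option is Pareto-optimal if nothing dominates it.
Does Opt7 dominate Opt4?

Opt7 vs Opt4: price 25≤39, cargo 34≥10, 0-60 7.4≤9.4 — Opt7 is at least as good on every objective with at least one strict improvement.

Yes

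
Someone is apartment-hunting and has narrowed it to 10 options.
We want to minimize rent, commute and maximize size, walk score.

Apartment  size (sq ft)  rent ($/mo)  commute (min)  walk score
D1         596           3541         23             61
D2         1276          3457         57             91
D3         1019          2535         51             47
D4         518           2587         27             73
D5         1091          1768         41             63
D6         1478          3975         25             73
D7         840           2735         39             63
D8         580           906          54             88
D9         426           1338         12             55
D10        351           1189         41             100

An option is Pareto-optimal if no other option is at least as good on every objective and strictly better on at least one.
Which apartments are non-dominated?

D1: not dominated.
D2: not dominated.
D3: dominated by D5 (size 1091≥1019, rent 1768≤2535, commute 41≤51, walk score 63≥47).
D4: not dominated.
D5: not dominated.
D6: not dominated (best size).
D7: not dominated.
D8: not dominated (best rent).
D9: not dominated (best commute).
D10: not dominated (best walk score).

D1, D2, D4, D5, D6, D7, D8, D9, D10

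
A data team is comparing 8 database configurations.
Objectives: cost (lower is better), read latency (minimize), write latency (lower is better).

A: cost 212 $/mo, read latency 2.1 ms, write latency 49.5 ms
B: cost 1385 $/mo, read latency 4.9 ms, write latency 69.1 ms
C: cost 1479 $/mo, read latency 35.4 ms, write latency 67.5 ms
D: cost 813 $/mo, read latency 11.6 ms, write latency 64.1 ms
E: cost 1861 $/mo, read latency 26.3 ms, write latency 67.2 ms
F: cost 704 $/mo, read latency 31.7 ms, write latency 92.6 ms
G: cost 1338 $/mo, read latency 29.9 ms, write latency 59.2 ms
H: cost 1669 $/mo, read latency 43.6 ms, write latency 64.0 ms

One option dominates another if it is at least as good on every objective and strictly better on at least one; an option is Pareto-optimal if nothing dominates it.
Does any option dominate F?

Yes

A vs F: cost 212≤704, read latency 2.1≤31.7, write latency 49.5≤92.6 — A is at least as good on every objective and strictly better on at least one, so A dominates F.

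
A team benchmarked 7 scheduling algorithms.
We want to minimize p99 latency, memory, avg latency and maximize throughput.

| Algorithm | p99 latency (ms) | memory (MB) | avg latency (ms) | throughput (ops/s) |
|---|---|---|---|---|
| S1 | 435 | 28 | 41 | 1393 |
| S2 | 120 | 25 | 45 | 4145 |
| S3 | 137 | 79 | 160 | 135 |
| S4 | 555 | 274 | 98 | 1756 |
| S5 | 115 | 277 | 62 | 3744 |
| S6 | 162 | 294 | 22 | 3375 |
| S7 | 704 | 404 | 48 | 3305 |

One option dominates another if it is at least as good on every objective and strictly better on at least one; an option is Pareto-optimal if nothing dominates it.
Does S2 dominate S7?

S2 vs S7: p99 latency 120≤704, memory 25≤404, avg latency 45≤48, throughput 4145≥3305 — S2 is at least as good on every objective with at least one strict improvement.

Yes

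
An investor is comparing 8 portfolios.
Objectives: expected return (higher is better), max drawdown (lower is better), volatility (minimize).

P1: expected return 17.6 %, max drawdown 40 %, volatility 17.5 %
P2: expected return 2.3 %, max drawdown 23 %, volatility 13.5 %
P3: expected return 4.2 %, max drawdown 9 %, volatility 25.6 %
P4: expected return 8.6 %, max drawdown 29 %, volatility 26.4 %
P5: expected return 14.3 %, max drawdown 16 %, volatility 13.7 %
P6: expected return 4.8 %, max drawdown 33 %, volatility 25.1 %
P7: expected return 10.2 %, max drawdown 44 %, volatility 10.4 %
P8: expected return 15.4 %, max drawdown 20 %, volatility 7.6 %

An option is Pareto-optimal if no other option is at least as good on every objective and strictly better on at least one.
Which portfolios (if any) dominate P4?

P5: expected return 14.3≥8.6, max drawdown 16≤29, volatility 13.7≤26.4 — dominates P4.
P8: expected return 15.4≥8.6, max drawdown 20≤29, volatility 7.6≤26.4 — dominates P4.
Others (P1, P2, P3, P6, P7) are each worse than P4 on at least one objective.

P5, P8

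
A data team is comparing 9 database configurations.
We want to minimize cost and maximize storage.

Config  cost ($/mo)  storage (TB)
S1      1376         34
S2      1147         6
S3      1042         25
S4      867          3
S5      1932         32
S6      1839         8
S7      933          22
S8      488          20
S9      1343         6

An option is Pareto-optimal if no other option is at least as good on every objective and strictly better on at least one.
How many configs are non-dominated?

4

S1: not dominated (best storage).
S2: dominated by S3 (cost 1042≤1147, storage 25≥6).
S3: not dominated.
S4: dominated by S8 (cost 488≤867, storage 20≥3).
S5: dominated by S1 (cost 1376≤1932, storage 34≥32).
S6: dominated by S1 (cost 1376≤1839, storage 34≥8).
S7: not dominated.
S8: not dominated (best cost).
S9: dominated by S2 (cost 1147≤1343, storage 6≥6).
Pareto-optimal: S1, S3, S7, S8 → 4.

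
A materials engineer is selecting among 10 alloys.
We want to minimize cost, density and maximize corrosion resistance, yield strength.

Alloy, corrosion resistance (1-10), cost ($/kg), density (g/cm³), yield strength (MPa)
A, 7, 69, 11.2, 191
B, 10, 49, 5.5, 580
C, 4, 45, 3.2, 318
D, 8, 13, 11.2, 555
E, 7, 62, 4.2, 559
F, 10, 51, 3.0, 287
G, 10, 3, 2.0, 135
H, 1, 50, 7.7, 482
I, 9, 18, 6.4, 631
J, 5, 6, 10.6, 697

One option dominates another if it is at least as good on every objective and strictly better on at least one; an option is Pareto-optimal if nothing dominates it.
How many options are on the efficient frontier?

8

A: dominated by B (corrosion resistance 10≥7, cost 49≤69, density 5.5≤11.2, yield strength 580≥191).
B: not dominated.
C: not dominated.
D: not dominated.
E: not dominated.
F: not dominated.
G: not dominated (best cost).
H: dominated by B (corrosion resistance 10≥1, cost 49≤50, density 5.5≤7.7, yield strength 580≥482).
I: not dominated.
J: not dominated (best yield strength).
Pareto-optimal: B, C, D, E, F, G, I, J → 8.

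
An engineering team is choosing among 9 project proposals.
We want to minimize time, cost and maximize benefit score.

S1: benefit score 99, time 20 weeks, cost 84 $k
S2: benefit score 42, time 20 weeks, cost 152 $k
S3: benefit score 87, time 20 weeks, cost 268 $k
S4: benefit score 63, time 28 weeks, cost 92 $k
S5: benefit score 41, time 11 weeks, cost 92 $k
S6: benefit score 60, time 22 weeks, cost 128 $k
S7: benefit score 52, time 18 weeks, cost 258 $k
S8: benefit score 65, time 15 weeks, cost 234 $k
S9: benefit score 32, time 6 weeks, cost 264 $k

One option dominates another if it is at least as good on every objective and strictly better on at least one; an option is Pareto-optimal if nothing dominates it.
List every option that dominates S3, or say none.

S1

S1: benefit score 99≥87, time 20≤20, cost 84≤268 — dominates S3.
Others (S2, S4, S5, S6, S7, S8, S9) are each worse than S3 on at least one objective.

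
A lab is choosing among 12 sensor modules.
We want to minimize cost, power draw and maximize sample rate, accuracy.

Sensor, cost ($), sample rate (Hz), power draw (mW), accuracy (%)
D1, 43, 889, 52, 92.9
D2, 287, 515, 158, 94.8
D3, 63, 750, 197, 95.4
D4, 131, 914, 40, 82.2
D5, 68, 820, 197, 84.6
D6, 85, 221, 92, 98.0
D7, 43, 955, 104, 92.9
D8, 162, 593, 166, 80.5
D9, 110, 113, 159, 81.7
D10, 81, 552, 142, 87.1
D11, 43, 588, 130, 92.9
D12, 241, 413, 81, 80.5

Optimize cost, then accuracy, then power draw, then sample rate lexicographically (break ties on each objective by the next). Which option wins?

First minimize cost: best is 43, kept {D1, D7, D11}.
Then maximize accuracy: best is 92.9, kept {D1, D7, D11}.
Then minimize power draw: best is 52, kept {D1}.

D1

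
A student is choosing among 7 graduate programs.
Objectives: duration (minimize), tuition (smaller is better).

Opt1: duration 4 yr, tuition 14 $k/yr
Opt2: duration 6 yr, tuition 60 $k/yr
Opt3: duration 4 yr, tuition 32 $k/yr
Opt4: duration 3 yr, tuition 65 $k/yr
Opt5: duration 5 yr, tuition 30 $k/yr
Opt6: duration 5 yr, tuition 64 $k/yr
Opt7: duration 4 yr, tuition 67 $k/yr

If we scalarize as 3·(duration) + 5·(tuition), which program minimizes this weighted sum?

Opt1

Opt1: 3·4 + 5·14 = 82
Opt2: 3·6 + 5·60 = 318
Opt3: 3·4 + 5·32 = 172
Opt4: 3·3 + 5·65 = 334
Opt5: 3·5 + 5·30 = 165
Opt6: 3·5 + 5·64 = 335
Opt7: 3·4 + 5·67 = 347
Lowest: Opt1 at 82.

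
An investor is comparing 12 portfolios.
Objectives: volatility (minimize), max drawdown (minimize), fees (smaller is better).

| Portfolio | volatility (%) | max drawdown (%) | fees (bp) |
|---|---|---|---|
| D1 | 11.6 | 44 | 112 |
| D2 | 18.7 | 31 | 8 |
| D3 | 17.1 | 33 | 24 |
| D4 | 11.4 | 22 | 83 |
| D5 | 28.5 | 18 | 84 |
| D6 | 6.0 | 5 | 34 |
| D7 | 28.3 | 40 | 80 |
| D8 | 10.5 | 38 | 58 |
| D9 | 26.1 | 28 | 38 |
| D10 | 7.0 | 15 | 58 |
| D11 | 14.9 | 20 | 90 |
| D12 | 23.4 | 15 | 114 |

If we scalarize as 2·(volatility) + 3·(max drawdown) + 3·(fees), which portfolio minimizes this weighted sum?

D1: 2·11.6 + 3·44 + 3·112 = 491.2
D2: 2·18.7 + 3·31 + 3·8 = 154.4
D3: 2·17.1 + 3·33 + 3·24 = 205.2
D4: 2·11.4 + 3·22 + 3·83 = 337.8
D5: 2·28.5 + 3·18 + 3·84 = 363.0
D6: 2·6.0 + 3·5 + 3·34 = 129.0
D7: 2·28.3 + 3·40 + 3·80 = 416.6
D8: 2·10.5 + 3·38 + 3·58 = 309.0
D9: 2·26.1 + 3·28 + 3·38 = 250.2
D10: 2·7.0 + 3·15 + 3·58 = 233.0
D11: 2·14.9 + 3·20 + 3·90 = 359.8
D12: 2·23.4 + 3·15 + 3·114 = 433.8
Lowest: D6 at 129.0.

D6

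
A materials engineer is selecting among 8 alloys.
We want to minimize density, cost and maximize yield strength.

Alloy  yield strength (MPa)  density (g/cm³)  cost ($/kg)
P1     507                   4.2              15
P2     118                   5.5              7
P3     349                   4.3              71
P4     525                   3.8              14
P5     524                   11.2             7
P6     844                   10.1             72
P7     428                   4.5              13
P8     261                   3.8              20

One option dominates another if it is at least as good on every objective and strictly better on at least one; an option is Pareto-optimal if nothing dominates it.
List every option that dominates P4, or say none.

none

P1: worse on yield strength (507 vs 525).
P2: worse on yield strength (118 vs 525).
P3: worse on yield strength (349 vs 525).
P5: worse on yield strength (524 vs 525).
P6: worse on density (10.1 vs 3.8).
P7: worse on yield strength (428 vs 525).
P8: worse on yield strength (261 vs 525).
No option dominates P4.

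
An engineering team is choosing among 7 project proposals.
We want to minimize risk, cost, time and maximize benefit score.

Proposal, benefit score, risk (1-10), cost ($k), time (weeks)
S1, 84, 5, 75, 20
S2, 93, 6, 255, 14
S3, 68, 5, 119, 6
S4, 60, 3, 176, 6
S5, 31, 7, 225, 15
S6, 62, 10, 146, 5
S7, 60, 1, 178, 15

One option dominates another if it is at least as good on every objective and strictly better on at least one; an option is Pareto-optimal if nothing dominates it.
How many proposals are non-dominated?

6

S1: not dominated (best cost).
S2: not dominated (best benefit score).
S3: not dominated.
S4: not dominated.
S5: dominated by S3 (benefit score 68≥31, risk 5≤7, cost 119≤225, time 6≤15).
S6: not dominated (best time).
S7: not dominated (best risk).
Pareto-optimal: S1, S2, S3, S4, S6, S7 → 6.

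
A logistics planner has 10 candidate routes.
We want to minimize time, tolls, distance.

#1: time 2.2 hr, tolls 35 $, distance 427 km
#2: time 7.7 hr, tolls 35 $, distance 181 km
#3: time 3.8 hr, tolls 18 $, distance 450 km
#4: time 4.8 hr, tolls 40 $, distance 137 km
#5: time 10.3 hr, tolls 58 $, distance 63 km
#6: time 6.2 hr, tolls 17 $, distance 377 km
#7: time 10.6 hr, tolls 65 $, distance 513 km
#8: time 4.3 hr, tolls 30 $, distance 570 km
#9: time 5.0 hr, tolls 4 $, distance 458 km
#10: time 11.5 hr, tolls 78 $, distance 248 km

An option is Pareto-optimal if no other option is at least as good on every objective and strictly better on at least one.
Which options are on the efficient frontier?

#1: not dominated (best time).
#2: not dominated.
#3: not dominated.
#4: not dominated.
#5: not dominated (best distance).
#6: not dominated.
#7: dominated by #1 (time 2.2≤10.6, tolls 35≤65, distance 427≤513).
#8: dominated by #3 (time 3.8≤4.3, tolls 18≤30, distance 450≤570).
#9: not dominated (best tolls).
#10: dominated by #2 (time 7.7≤11.5, tolls 35≤78, distance 181≤248).

#1, #2, #3, #4, #5, #6, #9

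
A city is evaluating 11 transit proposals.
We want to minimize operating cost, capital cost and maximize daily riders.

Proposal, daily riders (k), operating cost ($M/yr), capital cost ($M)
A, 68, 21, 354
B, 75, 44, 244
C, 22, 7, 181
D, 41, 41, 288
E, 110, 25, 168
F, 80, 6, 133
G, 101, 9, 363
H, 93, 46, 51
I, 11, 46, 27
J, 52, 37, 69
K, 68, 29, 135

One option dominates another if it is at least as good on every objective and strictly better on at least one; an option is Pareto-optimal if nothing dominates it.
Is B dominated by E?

E vs B: daily riders 110≥75, operating cost 25≤44, capital cost 168≤244 — E is at least as good on every objective with at least one strict improvement.

Yes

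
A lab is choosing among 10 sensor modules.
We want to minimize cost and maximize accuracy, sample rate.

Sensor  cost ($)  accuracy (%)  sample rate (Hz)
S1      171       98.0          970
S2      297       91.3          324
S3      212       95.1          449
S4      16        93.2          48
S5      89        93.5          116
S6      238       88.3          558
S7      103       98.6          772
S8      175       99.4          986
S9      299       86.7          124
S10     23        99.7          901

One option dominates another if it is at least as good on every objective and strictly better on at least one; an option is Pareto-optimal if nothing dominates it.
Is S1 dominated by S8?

S8 vs S1: S8 is worse on cost (175 vs 171), so it does not dominate S1.

No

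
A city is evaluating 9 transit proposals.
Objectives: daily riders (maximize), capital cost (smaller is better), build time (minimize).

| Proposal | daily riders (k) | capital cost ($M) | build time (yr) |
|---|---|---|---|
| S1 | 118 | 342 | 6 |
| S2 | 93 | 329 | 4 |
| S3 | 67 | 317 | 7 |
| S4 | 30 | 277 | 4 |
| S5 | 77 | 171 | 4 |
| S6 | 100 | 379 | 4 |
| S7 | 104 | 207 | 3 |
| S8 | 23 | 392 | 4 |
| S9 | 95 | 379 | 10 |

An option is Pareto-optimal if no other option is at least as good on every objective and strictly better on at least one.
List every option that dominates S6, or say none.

S7: daily riders 104≥100, capital cost 207≤379, build time 3≤4 — dominates S6.
Others (S1, S2, S3, S4, S5, S8, S9) are each worse than S6 on at least one objective.

S7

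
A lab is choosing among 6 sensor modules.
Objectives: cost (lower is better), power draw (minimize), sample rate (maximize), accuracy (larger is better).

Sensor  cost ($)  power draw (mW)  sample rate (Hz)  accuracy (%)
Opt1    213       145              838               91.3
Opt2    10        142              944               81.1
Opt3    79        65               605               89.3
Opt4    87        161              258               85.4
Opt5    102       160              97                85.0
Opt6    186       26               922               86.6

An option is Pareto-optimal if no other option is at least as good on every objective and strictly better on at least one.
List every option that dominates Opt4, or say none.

Opt3: cost 79≤87, power draw 65≤161, sample rate 605≥258, accuracy 89.3≥85.4 — dominates Opt4.
Others (Opt1, Opt2, Opt5, Opt6) are each worse than Opt4 on at least one objective.

Opt3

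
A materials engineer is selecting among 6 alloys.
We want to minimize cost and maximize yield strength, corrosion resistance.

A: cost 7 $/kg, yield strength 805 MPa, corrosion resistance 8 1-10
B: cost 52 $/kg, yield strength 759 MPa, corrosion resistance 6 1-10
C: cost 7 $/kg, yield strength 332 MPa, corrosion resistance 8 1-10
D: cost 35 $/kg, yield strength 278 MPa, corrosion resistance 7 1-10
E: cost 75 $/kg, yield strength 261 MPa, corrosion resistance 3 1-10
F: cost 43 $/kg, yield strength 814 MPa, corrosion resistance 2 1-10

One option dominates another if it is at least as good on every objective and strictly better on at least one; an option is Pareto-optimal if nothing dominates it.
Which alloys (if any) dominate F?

A: worse on yield strength (805 vs 814).
B: worse on cost (52 vs 43).
C: worse on yield strength (332 vs 814).
D: worse on yield strength (278 vs 814).
E: worse on cost (75 vs 43).
No option dominates F.

none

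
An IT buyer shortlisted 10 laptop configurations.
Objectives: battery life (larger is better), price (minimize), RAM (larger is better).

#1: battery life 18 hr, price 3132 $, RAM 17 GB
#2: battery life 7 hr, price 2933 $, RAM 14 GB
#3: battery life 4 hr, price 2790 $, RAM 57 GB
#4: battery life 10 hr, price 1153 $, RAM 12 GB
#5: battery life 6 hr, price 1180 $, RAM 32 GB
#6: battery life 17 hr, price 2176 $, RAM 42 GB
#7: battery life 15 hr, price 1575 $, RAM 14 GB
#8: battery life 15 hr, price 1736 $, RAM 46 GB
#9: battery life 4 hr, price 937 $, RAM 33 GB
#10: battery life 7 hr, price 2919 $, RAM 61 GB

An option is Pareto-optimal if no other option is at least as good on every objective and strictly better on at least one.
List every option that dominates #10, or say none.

none

#1: worse on price (3132 vs 2919).
#2: worse on price (2933 vs 2919).
#3: worse on battery life (4 vs 7).
#4: worse on RAM (12 vs 61).
#5: worse on battery life (6 vs 7).
#6: worse on RAM (42 vs 61).
#7: worse on RAM (14 vs 61).
#8: worse on RAM (46 vs 61).
#9: worse on battery life (4 vs 7).
No option dominates #10.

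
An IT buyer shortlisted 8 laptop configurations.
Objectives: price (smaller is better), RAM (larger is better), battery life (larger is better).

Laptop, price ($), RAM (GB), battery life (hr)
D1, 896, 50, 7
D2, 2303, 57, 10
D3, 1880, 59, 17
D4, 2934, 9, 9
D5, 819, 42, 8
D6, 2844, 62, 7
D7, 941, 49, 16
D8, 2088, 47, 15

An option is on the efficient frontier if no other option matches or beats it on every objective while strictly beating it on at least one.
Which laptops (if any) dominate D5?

none

D1: worse on price (896 vs 819).
D2: worse on price (2303 vs 819).
D3: worse on price (1880 vs 819).
D4: worse on price (2934 vs 819).
D6: worse on price (2844 vs 819).
D7: worse on price (941 vs 819).
D8: worse on price (2088 vs 819).
No option dominates D5.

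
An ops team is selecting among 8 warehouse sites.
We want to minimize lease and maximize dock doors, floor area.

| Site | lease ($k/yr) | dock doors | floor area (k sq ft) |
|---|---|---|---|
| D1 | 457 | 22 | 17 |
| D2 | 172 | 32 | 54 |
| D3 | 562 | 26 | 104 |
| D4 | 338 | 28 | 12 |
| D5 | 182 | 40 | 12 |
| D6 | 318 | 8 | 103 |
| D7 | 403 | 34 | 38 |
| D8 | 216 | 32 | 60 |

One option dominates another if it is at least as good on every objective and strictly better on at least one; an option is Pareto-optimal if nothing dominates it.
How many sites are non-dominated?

6

D1: dominated by D2 (lease 172≤457, dock doors 32≥22, floor area 54≥17).
D2: not dominated (best lease).
D3: not dominated (best floor area).
D4: dominated by D2 (lease 172≤338, dock doors 32≥28, floor area 54≥12).
D5: not dominated (best dock doors).
D6: not dominated.
D7: not dominated.
D8: not dominated.
Pareto-optimal: D2, D3, D5, D6, D7, D8 → 6.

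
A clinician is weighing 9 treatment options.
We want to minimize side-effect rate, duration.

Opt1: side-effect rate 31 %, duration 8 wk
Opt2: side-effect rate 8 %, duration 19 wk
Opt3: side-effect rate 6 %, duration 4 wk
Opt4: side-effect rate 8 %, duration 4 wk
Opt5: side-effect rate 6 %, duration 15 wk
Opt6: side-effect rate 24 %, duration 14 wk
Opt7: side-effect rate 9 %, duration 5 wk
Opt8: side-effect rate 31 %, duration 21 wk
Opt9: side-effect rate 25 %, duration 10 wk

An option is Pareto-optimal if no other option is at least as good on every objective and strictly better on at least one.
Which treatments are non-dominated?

Opt3

Opt1: dominated by Opt3 (side-effect rate 6≤31, duration 4≤8).
Opt2: dominated by Opt3 (side-effect rate 6≤8, duration 4≤19).
Opt3: not dominated.
Opt4: dominated by Opt3 (side-effect rate 6≤8, duration 4≤4).
Opt5: dominated by Opt3 (side-effect rate 6≤6, duration 4≤15).
Opt6: dominated by Opt3 (side-effect rate 6≤24, duration 4≤14).
Opt7: dominated by Opt3 (side-effect rate 6≤9, duration 4≤5).
Opt8: dominated by Opt1 (side-effect rate 31≤31, duration 8≤21).
Opt9: dominated by Opt3 (side-effect rate 6≤25, duration 4≤10).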